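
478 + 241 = 719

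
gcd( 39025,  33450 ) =5575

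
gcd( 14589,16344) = 9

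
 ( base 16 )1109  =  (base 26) 6BJ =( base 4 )1010021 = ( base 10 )4361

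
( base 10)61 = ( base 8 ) 75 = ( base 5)221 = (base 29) 23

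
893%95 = 38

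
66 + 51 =117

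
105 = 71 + 34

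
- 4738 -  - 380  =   - 4358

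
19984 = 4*4996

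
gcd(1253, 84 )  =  7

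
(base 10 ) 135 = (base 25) 5A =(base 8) 207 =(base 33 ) 43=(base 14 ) 99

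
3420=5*684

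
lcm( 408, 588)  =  19992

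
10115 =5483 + 4632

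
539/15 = 539/15 = 35.93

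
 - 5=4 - 9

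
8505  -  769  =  7736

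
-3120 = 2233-5353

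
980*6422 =6293560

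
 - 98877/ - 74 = 1336+13/74=1336.18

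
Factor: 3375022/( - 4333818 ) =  - 1687511/2166909 =- 3^( - 1) * 7^2 * 29^( - 1 )*24907^ ( - 1)*34439^1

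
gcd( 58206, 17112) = 6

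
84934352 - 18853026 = 66081326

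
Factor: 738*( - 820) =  - 2^3*3^2*5^1*41^2=- 605160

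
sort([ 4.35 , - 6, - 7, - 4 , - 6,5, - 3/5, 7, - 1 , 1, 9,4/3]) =[ - 7,-6, - 6 , - 4, - 1, - 3/5,1, 4/3, 4.35, 5, 7, 9 ]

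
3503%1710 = 83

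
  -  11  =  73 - 84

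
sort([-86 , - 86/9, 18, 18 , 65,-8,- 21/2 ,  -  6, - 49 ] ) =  [-86 ,-49, - 21/2, - 86/9,-8,-6,18, 18, 65]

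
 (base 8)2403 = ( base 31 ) 1AC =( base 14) 679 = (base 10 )1283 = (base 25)218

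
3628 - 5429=-1801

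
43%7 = 1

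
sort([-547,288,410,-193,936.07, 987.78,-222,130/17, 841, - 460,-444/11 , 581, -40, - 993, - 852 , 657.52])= [-993,-852 ,-547 ,-460,-222, - 193, - 444/11, - 40,130/17  ,  288,410,  581, 657.52, 841,936.07,987.78 ]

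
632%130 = 112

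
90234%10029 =10002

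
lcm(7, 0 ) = 0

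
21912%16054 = 5858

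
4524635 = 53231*85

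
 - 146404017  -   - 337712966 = 191308949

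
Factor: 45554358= 2^1*3^1*7592393^1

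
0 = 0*8511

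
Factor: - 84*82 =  -6888 = -2^3*3^1*7^1*41^1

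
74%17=6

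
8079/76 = 8079/76 = 106.30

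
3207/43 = 74 + 25/43=74.58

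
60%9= 6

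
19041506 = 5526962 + 13514544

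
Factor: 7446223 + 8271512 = 3^2*5^1 * 11^1 * 113^1 * 281^1 = 15717735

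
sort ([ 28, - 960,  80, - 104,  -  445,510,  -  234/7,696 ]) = [ - 960, - 445,-104, -234/7,28,80,510,696 ]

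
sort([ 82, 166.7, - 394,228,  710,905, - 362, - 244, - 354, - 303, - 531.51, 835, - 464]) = [ - 531.51, - 464, - 394, - 362,-354, - 303,-244,82,166.7,228,710,835,905 ]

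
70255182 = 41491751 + 28763431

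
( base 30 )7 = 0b111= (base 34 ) 7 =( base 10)7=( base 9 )7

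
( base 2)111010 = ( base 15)3D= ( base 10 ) 58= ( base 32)1Q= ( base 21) 2G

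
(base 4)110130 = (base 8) 2434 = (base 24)26C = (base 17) 48g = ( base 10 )1308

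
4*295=1180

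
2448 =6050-3602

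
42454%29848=12606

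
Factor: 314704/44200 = 2^1*5^( - 2)*89^1 = 178/25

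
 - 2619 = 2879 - 5498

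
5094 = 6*849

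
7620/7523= 7620/7523 = 1.01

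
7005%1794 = 1623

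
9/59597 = 9/59597 = 0.00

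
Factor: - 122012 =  - 2^2*11^1*47^1*59^1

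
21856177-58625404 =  - 36769227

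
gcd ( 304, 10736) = 16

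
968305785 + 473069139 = 1441374924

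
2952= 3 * 984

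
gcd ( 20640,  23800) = 40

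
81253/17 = 4779 + 10/17= 4779.59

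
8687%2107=259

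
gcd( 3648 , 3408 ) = 48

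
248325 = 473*525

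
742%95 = 77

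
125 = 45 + 80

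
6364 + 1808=8172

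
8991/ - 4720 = - 2  +  449/4720 = -1.90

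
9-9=0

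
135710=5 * 27142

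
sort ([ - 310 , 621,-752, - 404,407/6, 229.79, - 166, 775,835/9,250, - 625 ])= [ - 752, - 625, - 404, - 310,-166,407/6,835/9, 229.79, 250, 621,775 ]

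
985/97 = 985/97 = 10.15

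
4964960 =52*95480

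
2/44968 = 1/22484=0.00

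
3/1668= 1/556 = 0.00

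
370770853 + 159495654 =530266507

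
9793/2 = 9793/2=4896.50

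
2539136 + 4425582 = 6964718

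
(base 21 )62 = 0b10000000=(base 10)128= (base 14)92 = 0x80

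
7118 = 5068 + 2050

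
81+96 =177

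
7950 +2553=10503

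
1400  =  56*25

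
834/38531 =834/38531 = 0.02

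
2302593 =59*39027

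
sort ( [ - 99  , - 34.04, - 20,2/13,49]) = [ - 99, - 34.04, - 20, 2/13,  49 ] 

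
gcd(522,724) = 2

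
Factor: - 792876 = -2^2*3^1*7^1 * 9439^1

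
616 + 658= 1274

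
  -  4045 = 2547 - 6592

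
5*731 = 3655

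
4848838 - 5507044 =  - 658206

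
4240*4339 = 18397360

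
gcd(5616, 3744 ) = 1872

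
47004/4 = 11751 =11751.00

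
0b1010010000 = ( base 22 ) 17I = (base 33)jt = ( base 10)656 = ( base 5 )10111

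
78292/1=78292 =78292.00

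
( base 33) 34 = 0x67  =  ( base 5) 403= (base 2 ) 1100111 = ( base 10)103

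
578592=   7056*82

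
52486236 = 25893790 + 26592446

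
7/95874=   7/95874= 0.00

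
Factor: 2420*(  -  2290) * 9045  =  -2^3*3^3*5^3*11^2*67^1*229^1   =  - 50125581000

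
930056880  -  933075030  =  - 3018150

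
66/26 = 33/13 = 2.54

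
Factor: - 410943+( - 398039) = -808982 = - 2^1*19^1*61^1*349^1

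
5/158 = 5/158 =0.03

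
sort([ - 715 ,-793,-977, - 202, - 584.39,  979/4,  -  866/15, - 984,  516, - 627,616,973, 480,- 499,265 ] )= [-984,-977, - 793,-715,- 627,-584.39, -499,-202, - 866/15, 979/4  ,  265,480 , 516,616,973]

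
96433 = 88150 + 8283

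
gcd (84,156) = 12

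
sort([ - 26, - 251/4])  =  [ - 251/4,- 26]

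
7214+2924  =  10138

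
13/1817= 13/1817 = 0.01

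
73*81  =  5913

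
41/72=41/72 = 0.57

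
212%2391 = 212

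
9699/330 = 29 + 43/110  =  29.39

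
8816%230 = 76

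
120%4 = 0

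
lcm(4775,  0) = 0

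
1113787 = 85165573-84051786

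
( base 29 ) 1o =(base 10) 53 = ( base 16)35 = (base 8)65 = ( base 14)3B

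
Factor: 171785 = 5^1*17^1*43^1*47^1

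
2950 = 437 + 2513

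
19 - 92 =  - 73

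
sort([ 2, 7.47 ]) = [2,7.47 ]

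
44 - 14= 30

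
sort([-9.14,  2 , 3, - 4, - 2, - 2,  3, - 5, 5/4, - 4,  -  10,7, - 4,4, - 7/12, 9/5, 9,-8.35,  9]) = [-10, - 9.14, - 8.35, - 5,-4, - 4, - 4, - 2,  -  2  , - 7/12,5/4,9/5,2,3,3,4,7,9,9 ] 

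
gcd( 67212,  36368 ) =4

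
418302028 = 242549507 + 175752521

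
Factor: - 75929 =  - 7^1 * 10847^1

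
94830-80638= 14192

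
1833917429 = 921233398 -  - 912684031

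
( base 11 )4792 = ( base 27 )8g8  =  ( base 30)6t2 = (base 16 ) 1880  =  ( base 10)6272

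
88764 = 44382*2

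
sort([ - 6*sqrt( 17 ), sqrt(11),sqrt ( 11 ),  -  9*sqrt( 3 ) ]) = [ - 6*  sqrt( 17), - 9*sqrt( 3), sqrt ( 11),sqrt(11)] 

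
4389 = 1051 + 3338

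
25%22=3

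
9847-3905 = 5942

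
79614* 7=557298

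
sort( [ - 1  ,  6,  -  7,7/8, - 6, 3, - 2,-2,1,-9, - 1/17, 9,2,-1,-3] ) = [ - 9,  -  7, - 6, - 3,-2, - 2, -1 ,-1 , - 1/17, 7/8,1, 2,3,6,  9]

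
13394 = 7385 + 6009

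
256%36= 4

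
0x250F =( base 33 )8NG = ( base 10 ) 9487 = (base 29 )b84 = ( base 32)98f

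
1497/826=1497/826 = 1.81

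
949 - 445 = 504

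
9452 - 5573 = 3879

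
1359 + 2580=3939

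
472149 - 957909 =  - 485760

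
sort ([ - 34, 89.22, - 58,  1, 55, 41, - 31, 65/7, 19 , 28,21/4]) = [ -58, - 34,-31, 1,21/4 , 65/7, 19,28, 41, 55, 89.22] 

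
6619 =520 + 6099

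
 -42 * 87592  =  -3678864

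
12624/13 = 12624/13 = 971.08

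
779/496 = 779/496 = 1.57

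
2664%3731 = 2664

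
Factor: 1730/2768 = 2^(  -  3 )*5^1 = 5/8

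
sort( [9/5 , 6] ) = [ 9/5 , 6] 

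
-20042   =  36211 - 56253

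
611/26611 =47/2047=0.02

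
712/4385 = 712/4385 = 0.16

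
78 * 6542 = 510276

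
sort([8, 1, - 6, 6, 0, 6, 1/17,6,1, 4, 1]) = [ - 6, 0, 1/17,1,1,1,4 , 6, 6, 6,8] 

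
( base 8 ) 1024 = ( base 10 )532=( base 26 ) kc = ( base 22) 124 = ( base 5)4112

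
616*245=150920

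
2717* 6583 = 17886011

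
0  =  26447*0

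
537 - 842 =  - 305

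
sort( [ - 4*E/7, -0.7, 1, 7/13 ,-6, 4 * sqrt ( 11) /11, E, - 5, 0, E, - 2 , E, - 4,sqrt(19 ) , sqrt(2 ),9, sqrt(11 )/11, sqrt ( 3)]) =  [-6, - 5 ,-4,-2, - 4*E/7 , - 0.7,  0,sqrt(11 ) /11, 7/13 , 1, 4 *sqrt (11) /11,sqrt(2 ), sqrt(3),E, E, E,sqrt( 19 ),9 ] 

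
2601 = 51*51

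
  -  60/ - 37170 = 2/1239 = 0.00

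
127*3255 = 413385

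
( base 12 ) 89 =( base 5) 410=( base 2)1101001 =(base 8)151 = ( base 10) 105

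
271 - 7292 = -7021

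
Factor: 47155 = 5^1 * 9431^1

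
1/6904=1/6904 = 0.00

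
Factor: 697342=2^1 *348671^1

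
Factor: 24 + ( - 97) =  - 73 = -73^1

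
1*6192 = 6192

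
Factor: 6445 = 5^1* 1289^1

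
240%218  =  22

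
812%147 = 77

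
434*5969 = 2590546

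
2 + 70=72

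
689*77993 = 53737177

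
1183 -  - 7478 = 8661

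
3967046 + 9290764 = 13257810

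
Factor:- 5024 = - 2^5*157^1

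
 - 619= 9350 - 9969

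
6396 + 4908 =11304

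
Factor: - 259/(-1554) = 1/6 = 2^(-1)*3^( - 1)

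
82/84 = 41/42 = 0.98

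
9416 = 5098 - -4318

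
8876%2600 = 1076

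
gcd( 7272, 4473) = 9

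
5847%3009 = 2838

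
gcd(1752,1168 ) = 584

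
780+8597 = 9377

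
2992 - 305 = 2687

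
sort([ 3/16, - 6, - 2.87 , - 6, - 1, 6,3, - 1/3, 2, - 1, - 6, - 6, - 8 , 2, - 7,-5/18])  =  [ -8, - 7, - 6, - 6,- 6, - 6, - 2.87, - 1, - 1, - 1/3, - 5/18,3/16,2, 2,3,6]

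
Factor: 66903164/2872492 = 7^( - 1 )* 173^( - 1)* 593^(-1)*2053^1*8147^1= 16725791/718123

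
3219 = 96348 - 93129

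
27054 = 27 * 1002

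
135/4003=135/4003  =  0.03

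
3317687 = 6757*491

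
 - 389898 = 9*(-43322 )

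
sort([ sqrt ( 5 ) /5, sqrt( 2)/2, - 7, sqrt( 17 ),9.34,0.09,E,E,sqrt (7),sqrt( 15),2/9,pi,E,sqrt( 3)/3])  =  [ -7 , 0.09, 2/9,sqrt( 5)/5,sqrt(3 )/3,sqrt( 2 ) /2, sqrt(7),E , E,E, pi , sqrt ( 15),sqrt(17), 9.34]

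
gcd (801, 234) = 9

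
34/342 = 17/171 = 0.10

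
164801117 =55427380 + 109373737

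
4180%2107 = 2073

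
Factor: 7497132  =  2^2*3^1*191^1*3271^1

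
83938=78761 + 5177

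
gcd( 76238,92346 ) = 2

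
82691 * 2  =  165382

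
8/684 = 2/171 = 0.01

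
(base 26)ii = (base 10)486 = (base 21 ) 123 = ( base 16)1e6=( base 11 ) 402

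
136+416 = 552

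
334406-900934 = -566528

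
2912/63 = 46 + 2/9  =  46.22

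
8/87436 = 2/21859  =  0.00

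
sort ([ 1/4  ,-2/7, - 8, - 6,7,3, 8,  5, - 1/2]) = [ - 8,-6, - 1/2 , - 2/7,1/4,3,5, 7, 8]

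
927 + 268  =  1195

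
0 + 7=7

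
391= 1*391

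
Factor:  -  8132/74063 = -2^2* 11^(-1)*19^1*107^1*6733^( - 1 )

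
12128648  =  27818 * 436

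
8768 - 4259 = 4509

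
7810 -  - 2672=10482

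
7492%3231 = 1030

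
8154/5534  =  1 + 1310/2767=1.47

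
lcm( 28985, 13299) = 1130415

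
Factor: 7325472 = 2^5*3^1*7^1*11^1*991^1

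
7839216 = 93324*84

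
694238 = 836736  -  142498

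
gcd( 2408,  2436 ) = 28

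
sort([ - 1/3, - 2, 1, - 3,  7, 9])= [ - 3, - 2, - 1/3,1,7,9 ]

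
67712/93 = 67712/93 = 728.09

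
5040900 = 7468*675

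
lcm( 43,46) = 1978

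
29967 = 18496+11471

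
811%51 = 46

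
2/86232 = 1/43116 =0.00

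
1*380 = 380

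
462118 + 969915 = 1432033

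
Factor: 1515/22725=1/15 = 3^( - 1 )*5^( - 1 ) 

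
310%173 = 137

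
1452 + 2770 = 4222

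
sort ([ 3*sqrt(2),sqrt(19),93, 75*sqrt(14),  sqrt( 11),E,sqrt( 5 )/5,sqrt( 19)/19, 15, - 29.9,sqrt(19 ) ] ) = [ - 29.9,sqrt(19 )/19,sqrt(5)/5 , E,sqrt(11), 3*sqrt(2) , sqrt( 19), sqrt(19 ) , 15, 93, 75*sqrt(14) ]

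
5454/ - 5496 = -909/916 = -0.99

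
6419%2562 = 1295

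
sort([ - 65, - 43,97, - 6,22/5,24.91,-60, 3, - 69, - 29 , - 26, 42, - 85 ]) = [ - 85, - 69, - 65,  -  60,- 43, - 29, - 26,-6,3, 22/5, 24.91, 42, 97]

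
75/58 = 75/58=1.29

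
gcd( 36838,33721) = 1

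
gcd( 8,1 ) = 1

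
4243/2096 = 4243/2096 = 2.02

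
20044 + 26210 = 46254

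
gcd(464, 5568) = 464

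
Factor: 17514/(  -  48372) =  - 2^(-1)*3^1*7^1*29^( - 1) = - 21/58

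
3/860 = 3/860 = 0.00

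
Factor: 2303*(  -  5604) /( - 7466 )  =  6453006/3733=2^1*3^1*7^2*47^1 * 467^1*3733^ ( - 1)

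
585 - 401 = 184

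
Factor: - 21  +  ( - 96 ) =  - 117 = - 3^2*13^1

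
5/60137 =5/60137  =  0.00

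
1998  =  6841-4843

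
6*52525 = 315150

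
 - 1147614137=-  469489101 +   -  678125036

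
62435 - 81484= - 19049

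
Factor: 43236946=2^1*1039^1 * 20807^1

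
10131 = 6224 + 3907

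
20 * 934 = 18680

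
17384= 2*8692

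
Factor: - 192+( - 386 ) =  - 2^1*17^2 = -578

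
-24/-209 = 24/209 = 0.11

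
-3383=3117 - 6500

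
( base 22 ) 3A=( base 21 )3d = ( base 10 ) 76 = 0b1001100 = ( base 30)2g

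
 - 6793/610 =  - 12 + 527/610 = - 11.14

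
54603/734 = 74+287/734 =74.39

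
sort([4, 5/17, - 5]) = [  -  5, 5/17,4 ]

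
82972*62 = 5144264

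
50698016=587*86368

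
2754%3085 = 2754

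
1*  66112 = 66112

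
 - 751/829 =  - 751/829 = - 0.91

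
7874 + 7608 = 15482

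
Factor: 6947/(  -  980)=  - 2^( - 2)*5^(  -  1)*7^(-2 ) * 6947^1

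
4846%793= 88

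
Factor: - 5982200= - 2^3*5^2*7^1*4273^1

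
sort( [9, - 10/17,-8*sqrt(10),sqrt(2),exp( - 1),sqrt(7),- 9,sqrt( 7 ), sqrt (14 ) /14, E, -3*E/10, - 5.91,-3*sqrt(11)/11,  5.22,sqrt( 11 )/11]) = [- 8*sqrt( 10), - 9, - 5.91,-3*sqrt( 11 ) /11, - 3*E/10 ,-10/17,sqrt ( 14)/14, sqrt(11) /11, exp ( - 1), sqrt(2) , sqrt( 7 ),sqrt( 7 ), E,5.22,9] 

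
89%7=5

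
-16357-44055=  - 60412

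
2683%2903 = 2683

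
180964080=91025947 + 89938133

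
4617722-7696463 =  - 3078741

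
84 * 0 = 0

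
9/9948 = 3/3316 = 0.00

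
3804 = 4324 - 520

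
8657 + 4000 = 12657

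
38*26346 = 1001148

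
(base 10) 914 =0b1110010010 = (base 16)392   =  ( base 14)494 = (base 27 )16n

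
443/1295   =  443/1295 = 0.34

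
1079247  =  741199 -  - 338048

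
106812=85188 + 21624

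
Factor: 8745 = 3^1*5^1  *11^1*53^1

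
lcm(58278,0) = 0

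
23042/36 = 640 + 1/18 =640.06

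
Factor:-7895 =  - 5^1*1579^1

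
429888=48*8956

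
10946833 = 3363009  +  7583824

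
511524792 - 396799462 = 114725330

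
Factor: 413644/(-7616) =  - 2^( - 4)*11^1*79^1 = - 869/16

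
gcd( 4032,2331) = 63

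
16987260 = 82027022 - 65039762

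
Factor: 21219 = 3^1 * 11^1*643^1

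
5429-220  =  5209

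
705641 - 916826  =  -211185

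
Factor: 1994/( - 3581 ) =-2^1*997^1*3581^( - 1)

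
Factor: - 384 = - 2^7*3^1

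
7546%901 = 338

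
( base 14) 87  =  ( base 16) 77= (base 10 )119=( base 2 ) 1110111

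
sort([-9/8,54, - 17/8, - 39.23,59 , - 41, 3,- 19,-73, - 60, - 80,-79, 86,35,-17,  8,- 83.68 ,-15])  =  [-83.68, - 80,  -  79, - 73,-60, - 41,- 39.23, - 19, - 17 , - 15,-17/8,-9/8, 3,8,35,54,59,86]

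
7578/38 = 199  +  8/19 = 199.42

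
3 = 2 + 1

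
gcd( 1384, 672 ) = 8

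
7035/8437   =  7035/8437 = 0.83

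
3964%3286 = 678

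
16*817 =13072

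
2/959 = 2/959 = 0.00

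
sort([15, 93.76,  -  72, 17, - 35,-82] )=[-82,-72, - 35,15, 17,93.76 ]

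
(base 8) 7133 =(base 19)a38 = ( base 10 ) 3675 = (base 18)B63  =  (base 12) 2163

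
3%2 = 1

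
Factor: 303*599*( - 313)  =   - 3^1*101^1*313^1  *  599^1= - 56808561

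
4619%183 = 44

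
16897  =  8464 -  - 8433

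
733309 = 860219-126910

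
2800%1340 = 120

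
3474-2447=1027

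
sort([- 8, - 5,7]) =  [-8, - 5, 7 ] 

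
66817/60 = 66817/60 = 1113.62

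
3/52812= 1/17604 = 0.00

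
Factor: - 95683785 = -3^1 * 5^1*6378919^1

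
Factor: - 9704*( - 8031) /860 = 2^1*3^1*5^( - 1 ) * 43^( - 1)*1213^1 * 2677^1 = 19483206/215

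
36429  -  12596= 23833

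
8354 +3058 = 11412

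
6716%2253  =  2210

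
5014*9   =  45126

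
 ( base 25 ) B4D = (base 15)210d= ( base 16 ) 1B4C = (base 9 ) 10524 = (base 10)6988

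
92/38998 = 46/19499 = 0.00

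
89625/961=93+252/961= 93.26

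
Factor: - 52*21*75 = - 81900 = -  2^2*3^2* 5^2*7^1*13^1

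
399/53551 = 399/53551 = 0.01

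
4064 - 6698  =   - 2634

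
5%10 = 5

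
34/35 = 34/35 = 0.97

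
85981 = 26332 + 59649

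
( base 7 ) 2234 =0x329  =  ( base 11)676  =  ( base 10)809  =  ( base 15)38E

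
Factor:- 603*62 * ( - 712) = 26618832 = 2^4*3^2 * 31^1*67^1*89^1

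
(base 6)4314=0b1111010110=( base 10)982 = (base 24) 1gm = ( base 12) 69a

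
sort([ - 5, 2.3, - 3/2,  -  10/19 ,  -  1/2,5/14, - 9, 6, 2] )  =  [ - 9, - 5, - 3/2, - 10/19, - 1/2, 5/14,2,2.3,6] 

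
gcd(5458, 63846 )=2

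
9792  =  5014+4778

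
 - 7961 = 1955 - 9916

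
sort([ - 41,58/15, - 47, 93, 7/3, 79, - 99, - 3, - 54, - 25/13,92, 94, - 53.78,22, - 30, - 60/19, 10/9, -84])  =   [ - 99, - 84, - 54, - 53.78  , - 47, - 41,-30,-60/19, - 3, - 25/13,10/9 , 7/3, 58/15, 22,79,92, 93, 94]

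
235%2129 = 235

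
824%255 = 59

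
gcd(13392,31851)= 9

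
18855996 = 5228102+13627894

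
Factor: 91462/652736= 139/992 = 2^( - 5)*31^( - 1 )  *139^1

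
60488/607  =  60488/607 = 99.65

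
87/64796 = 87/64796=0.00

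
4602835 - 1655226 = 2947609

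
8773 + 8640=17413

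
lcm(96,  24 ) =96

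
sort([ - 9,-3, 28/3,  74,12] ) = [ - 9,-3, 28/3,12 , 74 ]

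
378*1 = 378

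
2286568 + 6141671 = 8428239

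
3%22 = 3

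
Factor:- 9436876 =-2^2*2359219^1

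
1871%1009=862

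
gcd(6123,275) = 1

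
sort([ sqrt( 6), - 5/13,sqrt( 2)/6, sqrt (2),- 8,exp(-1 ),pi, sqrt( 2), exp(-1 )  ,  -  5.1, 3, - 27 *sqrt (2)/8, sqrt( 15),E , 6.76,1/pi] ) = [ - 8,- 5.1,-27*sqrt(  2 ) /8, - 5/13, sqrt( 2 )/6, 1/pi, exp( - 1 ),exp(  -  1 ),sqrt( 2 ),sqrt( 2 ), sqrt( 6), E, 3,pi, sqrt( 15 ),6.76]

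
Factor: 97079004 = 2^2*3^2*11^1 * 245149^1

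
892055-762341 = 129714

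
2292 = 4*573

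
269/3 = 89  +  2/3 = 89.67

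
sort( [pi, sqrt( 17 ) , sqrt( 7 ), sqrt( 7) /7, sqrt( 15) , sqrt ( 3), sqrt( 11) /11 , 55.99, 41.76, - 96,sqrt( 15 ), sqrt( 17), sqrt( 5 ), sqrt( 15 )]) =[ -96, sqrt ( 11)/11, sqrt(7) /7,sqrt( 3), sqrt( 5) , sqrt( 7),pi,sqrt( 15),sqrt( 15) , sqrt(15), sqrt(  17), sqrt( 17 ),41.76, 55.99]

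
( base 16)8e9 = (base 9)3114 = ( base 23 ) 474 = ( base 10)2281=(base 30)2G1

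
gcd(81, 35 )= 1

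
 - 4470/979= -4470/979 = - 4.57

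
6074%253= 2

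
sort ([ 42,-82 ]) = [-82,42 ] 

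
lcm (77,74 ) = 5698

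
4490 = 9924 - 5434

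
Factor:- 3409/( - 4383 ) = 7/9=3^(-2)*7^1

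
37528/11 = 3411 + 7/11 = 3411.64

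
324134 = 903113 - 578979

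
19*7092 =134748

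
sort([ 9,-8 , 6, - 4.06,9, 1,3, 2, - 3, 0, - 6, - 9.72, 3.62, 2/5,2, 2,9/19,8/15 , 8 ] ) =[ -9.72 , - 8, - 6, - 4.06, - 3,0, 2/5 , 9/19, 8/15, 1,2,  2, 2, 3,3.62 , 6,8, 9, 9 ] 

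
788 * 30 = 23640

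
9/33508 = 9/33508=0.00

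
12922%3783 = 1573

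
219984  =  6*36664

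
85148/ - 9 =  - 85148/9= -9460.89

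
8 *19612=156896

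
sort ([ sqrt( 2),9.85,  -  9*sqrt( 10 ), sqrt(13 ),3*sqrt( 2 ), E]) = [ - 9*sqrt( 10 ), sqrt( 2 ), E, sqrt( 13 ), 3*  sqrt(2), 9.85 ]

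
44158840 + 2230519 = 46389359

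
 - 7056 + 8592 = 1536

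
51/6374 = 51/6374 = 0.01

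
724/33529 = 724/33529= 0.02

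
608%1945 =608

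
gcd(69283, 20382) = 79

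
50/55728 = 25/27864= 0.00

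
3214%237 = 133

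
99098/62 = 1598 + 11/31  =  1598.35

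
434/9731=434/9731 = 0.04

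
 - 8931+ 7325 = -1606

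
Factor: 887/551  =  19^(- 1)*29^( - 1)*887^1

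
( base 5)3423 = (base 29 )GO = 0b111101000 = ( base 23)L5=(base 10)488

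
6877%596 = 321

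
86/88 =43/44 = 0.98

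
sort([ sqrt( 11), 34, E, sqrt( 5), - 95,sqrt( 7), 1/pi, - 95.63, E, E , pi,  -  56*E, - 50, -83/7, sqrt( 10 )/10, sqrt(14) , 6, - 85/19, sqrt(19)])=[ - 56  *E, - 95.63, - 95, - 50, - 83/7, - 85/19, sqrt( 10 ) /10, 1/pi, sqrt( 5 ), sqrt( 7), E, E, E,pi,sqrt ( 11 ), sqrt( 14) , sqrt( 19 ), 6, 34 ] 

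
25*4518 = 112950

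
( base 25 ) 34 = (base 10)79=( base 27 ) 2p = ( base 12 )67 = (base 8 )117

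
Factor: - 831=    - 3^1 * 277^1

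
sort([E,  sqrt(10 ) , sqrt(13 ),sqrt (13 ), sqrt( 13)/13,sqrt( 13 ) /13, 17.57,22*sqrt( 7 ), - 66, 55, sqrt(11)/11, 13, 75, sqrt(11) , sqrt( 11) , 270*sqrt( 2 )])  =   [-66, sqrt ( 13) /13, sqrt(13)/13,sqrt (11 ) /11,E, sqrt(10 ),  sqrt( 11),sqrt(11), sqrt(13), sqrt ( 13 ),  13, 17.57,55, 22*sqrt ( 7 ), 75, 270*sqrt( 2 )] 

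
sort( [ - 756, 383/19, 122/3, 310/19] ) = [ - 756, 310/19,  383/19,122/3] 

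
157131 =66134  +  90997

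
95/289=95/289= 0.33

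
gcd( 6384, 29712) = 48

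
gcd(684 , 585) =9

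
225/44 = 5 + 5/44 = 5.11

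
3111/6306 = 1037/2102= 0.49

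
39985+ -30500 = 9485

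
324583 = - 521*( - 623 )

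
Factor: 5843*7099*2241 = 92955463137 = 3^3*31^1*83^1 * 229^1 * 5843^1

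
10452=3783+6669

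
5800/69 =5800/69 = 84.06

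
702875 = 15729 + 687146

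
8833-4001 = 4832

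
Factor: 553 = 7^1* 79^1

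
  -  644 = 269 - 913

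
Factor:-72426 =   -  2^1*3^1*12071^1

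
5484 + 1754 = 7238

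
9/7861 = 9/7861 = 0.00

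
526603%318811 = 207792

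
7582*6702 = 50814564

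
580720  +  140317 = 721037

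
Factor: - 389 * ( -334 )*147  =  2^1 * 3^1*7^2*167^1*389^1 = 19099122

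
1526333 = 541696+984637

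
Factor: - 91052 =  - 2^2 * 13^1*17^1*103^1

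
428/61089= 428/61089= 0.01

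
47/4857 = 47/4857 = 0.01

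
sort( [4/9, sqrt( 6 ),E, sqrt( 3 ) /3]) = [ 4/9,sqrt (3 ) /3 , sqrt( 6) , E] 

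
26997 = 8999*3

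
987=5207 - 4220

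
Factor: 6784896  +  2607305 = 7^1 * 13^1*29^1*3559^1 = 9392201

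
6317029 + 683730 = 7000759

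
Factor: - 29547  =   - 3^2*7^2*67^1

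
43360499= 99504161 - 56143662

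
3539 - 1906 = 1633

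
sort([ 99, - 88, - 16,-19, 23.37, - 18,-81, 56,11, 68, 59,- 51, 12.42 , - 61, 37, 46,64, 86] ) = [ - 88,- 81,- 61, - 51, - 19,-18, - 16, 11, 12.42,23.37, 37,46, 56, 59, 64, 68, 86, 99 ]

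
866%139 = 32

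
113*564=63732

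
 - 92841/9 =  - 30947/3  =  - 10315.67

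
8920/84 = 106 + 4/21  =  106.19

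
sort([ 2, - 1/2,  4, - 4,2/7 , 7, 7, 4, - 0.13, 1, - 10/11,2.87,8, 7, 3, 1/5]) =[ - 4, - 10/11, - 1/2, - 0.13,1/5,  2/7,1,2, 2.87, 3, 4 , 4, 7, 7, 7 , 8 ] 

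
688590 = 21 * 32790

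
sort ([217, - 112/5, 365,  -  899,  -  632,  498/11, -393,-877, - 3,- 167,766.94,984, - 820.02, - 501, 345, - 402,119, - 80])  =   [  -  899,  -  877,  -  820.02,-632,-501,-402,-393, - 167, - 80,  -  112/5, - 3,498/11,  119, 217,345,365, 766.94, 984 ] 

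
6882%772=706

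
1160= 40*29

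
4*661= 2644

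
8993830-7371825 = 1622005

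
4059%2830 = 1229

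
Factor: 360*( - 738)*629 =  - 2^4*3^4*5^1*17^1*37^1*41^1 = - 167112720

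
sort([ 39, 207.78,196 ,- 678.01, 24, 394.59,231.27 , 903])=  [ - 678.01, 24, 39, 196, 207.78, 231.27,394.59,903]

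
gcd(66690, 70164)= 18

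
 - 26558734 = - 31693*838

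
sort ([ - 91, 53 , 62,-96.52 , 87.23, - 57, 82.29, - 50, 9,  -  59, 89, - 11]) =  [ - 96.52, - 91, - 59, - 57,-50, - 11,  9, 53,62,  82.29, 87.23, 89]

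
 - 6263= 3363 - 9626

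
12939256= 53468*242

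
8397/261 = 933/29  =  32.17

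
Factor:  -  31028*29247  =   - 907475916= - 2^2 * 3^1*7757^1 * 9749^1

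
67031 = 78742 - 11711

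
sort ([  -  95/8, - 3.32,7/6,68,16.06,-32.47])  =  [ - 32.47,-95/8,-3.32, 7/6, 16.06,68]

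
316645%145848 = 24949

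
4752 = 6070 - 1318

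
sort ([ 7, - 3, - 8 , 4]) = [ - 8 ,- 3,4,7 ] 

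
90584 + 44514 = 135098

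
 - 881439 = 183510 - 1064949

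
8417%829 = 127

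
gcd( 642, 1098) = 6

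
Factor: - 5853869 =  - 7^1 * 836267^1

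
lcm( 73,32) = 2336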